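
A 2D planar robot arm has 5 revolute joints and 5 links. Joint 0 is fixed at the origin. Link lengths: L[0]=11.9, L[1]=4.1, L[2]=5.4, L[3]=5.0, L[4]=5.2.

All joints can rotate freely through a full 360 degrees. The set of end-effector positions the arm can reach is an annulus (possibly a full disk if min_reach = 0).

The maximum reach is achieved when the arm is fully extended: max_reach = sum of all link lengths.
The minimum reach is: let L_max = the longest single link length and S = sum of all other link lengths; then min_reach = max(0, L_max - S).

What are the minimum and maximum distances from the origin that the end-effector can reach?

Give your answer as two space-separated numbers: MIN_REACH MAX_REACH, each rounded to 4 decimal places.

Link lengths: [11.9, 4.1, 5.4, 5.0, 5.2]
max_reach = 11.9 + 4.1 + 5.4 + 5 + 5.2 = 31.6
L_max = max([11.9, 4.1, 5.4, 5.0, 5.2]) = 11.9
S (sum of others) = 31.6 - 11.9 = 19.7
min_reach = max(0, 11.9 - 19.7) = max(0, -7.8) = 0

Answer: 0.0000 31.6000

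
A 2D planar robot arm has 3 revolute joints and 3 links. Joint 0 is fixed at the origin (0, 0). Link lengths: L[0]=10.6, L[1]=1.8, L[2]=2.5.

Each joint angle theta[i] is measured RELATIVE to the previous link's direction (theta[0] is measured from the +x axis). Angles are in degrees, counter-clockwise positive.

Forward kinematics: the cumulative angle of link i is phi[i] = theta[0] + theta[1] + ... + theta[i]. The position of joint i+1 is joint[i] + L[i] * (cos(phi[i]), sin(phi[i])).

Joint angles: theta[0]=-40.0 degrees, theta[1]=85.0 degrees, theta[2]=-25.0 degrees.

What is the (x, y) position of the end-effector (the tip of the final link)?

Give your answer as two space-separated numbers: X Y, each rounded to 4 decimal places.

Answer: 11.7421 -4.6857

Derivation:
joint[0] = (0.0000, 0.0000)  (base)
link 0: phi[0] = -40 = -40 deg
  cos(-40 deg) = 0.7660, sin(-40 deg) = -0.6428
  joint[1] = (0.0000, 0.0000) + 10.6 * (0.7660, -0.6428) = (0.0000 + 8.1201, 0.0000 + -6.8135) = (8.1201, -6.8135)
link 1: phi[1] = -40 + 85 = 45 deg
  cos(45 deg) = 0.7071, sin(45 deg) = 0.7071
  joint[2] = (8.1201, -6.8135) + 1.8 * (0.7071, 0.7071) = (8.1201 + 1.2728, -6.8135 + 1.2728) = (9.3929, -5.5408)
link 2: phi[2] = -40 + 85 + -25 = 20 deg
  cos(20 deg) = 0.9397, sin(20 deg) = 0.3420
  joint[3] = (9.3929, -5.5408) + 2.5 * (0.9397, 0.3420) = (9.3929 + 2.3492, -5.5408 + 0.8551) = (11.7421, -4.6857)
End effector: (11.7421, -4.6857)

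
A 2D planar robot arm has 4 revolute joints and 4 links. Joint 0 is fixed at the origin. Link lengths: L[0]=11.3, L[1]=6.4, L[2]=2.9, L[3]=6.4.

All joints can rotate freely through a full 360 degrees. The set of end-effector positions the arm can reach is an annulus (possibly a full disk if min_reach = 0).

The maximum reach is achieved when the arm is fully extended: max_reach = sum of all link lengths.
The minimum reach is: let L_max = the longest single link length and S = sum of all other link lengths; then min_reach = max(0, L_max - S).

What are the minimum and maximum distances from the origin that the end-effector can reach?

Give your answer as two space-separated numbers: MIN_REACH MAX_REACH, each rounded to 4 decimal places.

Link lengths: [11.3, 6.4, 2.9, 6.4]
max_reach = 11.3 + 6.4 + 2.9 + 6.4 = 27
L_max = max([11.3, 6.4, 2.9, 6.4]) = 11.3
S (sum of others) = 27 - 11.3 = 15.7
min_reach = max(0, 11.3 - 15.7) = max(0, -4.4) = 0

Answer: 0.0000 27.0000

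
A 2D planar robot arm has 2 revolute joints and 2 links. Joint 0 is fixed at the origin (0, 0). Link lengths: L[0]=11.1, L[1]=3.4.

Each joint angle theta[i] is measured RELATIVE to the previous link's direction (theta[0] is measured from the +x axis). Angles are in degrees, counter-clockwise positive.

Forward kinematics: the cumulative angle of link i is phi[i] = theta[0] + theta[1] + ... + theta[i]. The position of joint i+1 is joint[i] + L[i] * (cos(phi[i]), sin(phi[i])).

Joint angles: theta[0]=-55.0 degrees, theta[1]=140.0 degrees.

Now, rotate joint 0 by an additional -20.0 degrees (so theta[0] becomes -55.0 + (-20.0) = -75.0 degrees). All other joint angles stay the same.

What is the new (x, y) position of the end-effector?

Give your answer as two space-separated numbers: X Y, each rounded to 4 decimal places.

Answer: 4.3098 -7.6403

Derivation:
joint[0] = (0.0000, 0.0000)  (base)
link 0: phi[0] = -75 = -75 deg
  cos(-75 deg) = 0.2588, sin(-75 deg) = -0.9659
  joint[1] = (0.0000, 0.0000) + 11.1 * (0.2588, -0.9659) = (0.0000 + 2.8729, 0.0000 + -10.7218) = (2.8729, -10.7218)
link 1: phi[1] = -75 + 140 = 65 deg
  cos(65 deg) = 0.4226, sin(65 deg) = 0.9063
  joint[2] = (2.8729, -10.7218) + 3.4 * (0.4226, 0.9063) = (2.8729 + 1.4369, -10.7218 + 3.0814) = (4.3098, -7.6403)
End effector: (4.3098, -7.6403)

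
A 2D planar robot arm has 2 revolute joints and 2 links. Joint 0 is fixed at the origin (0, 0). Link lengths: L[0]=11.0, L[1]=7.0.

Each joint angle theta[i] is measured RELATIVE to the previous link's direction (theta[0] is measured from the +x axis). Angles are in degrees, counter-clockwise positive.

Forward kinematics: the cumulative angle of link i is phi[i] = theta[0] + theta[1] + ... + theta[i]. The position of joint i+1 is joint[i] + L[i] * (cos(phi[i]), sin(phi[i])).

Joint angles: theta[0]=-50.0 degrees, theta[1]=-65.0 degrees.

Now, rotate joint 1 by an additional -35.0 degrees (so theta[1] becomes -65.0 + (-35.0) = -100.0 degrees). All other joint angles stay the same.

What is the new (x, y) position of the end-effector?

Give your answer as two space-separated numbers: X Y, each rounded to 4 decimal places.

joint[0] = (0.0000, 0.0000)  (base)
link 0: phi[0] = -50 = -50 deg
  cos(-50 deg) = 0.6428, sin(-50 deg) = -0.7660
  joint[1] = (0.0000, 0.0000) + 11 * (0.6428, -0.7660) = (0.0000 + 7.0707, 0.0000 + -8.4265) = (7.0707, -8.4265)
link 1: phi[1] = -50 + -100 = -150 deg
  cos(-150 deg) = -0.8660, sin(-150 deg) = -0.5000
  joint[2] = (7.0707, -8.4265) + 7 * (-0.8660, -0.5000) = (7.0707 + -6.0622, -8.4265 + -3.5000) = (1.0085, -11.9265)
End effector: (1.0085, -11.9265)

Answer: 1.0085 -11.9265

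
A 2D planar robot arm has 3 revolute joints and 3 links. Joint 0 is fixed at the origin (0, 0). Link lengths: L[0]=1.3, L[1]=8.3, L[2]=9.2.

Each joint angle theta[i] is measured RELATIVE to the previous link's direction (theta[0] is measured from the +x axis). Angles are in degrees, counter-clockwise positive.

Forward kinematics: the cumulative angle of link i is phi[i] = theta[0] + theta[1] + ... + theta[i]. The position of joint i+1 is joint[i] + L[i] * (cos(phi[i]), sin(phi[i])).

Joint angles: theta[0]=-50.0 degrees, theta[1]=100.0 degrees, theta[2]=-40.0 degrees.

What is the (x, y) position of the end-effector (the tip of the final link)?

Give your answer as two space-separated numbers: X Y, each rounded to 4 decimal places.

joint[0] = (0.0000, 0.0000)  (base)
link 0: phi[0] = -50 = -50 deg
  cos(-50 deg) = 0.6428, sin(-50 deg) = -0.7660
  joint[1] = (0.0000, 0.0000) + 1.3 * (0.6428, -0.7660) = (0.0000 + 0.8356, 0.0000 + -0.9959) = (0.8356, -0.9959)
link 1: phi[1] = -50 + 100 = 50 deg
  cos(50 deg) = 0.6428, sin(50 deg) = 0.7660
  joint[2] = (0.8356, -0.9959) + 8.3 * (0.6428, 0.7660) = (0.8356 + 5.3351, -0.9959 + 6.3582) = (6.1708, 5.3623)
link 2: phi[2] = -50 + 100 + -40 = 10 deg
  cos(10 deg) = 0.9848, sin(10 deg) = 0.1736
  joint[3] = (6.1708, 5.3623) + 9.2 * (0.9848, 0.1736) = (6.1708 + 9.0602, 5.3623 + 1.5976) = (15.2310, 6.9599)
End effector: (15.2310, 6.9599)

Answer: 15.2310 6.9599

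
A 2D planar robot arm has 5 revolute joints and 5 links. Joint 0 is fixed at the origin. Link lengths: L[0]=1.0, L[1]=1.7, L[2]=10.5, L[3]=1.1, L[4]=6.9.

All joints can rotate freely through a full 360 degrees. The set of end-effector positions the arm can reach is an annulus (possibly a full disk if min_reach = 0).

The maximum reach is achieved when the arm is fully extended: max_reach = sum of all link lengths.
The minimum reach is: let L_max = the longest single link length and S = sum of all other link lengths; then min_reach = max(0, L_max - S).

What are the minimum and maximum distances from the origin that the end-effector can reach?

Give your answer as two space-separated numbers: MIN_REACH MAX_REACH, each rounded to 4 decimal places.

Link lengths: [1.0, 1.7, 10.5, 1.1, 6.9]
max_reach = 1 + 1.7 + 10.5 + 1.1 + 6.9 = 21.2
L_max = max([1.0, 1.7, 10.5, 1.1, 6.9]) = 10.5
S (sum of others) = 21.2 - 10.5 = 10.7
min_reach = max(0, 10.5 - 10.7) = max(0, -0.2) = 0

Answer: 0.0000 21.2000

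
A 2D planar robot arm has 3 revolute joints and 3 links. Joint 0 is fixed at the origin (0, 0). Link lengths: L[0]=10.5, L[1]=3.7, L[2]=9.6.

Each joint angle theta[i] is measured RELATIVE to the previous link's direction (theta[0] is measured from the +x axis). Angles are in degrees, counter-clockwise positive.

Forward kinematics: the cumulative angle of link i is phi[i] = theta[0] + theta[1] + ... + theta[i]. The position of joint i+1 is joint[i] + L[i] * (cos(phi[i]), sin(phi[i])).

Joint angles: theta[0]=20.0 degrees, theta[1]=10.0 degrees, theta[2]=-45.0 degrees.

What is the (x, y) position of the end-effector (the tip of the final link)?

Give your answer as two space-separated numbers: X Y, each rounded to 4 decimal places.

Answer: 22.3440 2.9565

Derivation:
joint[0] = (0.0000, 0.0000)  (base)
link 0: phi[0] = 20 = 20 deg
  cos(20 deg) = 0.9397, sin(20 deg) = 0.3420
  joint[1] = (0.0000, 0.0000) + 10.5 * (0.9397, 0.3420) = (0.0000 + 9.8668, 0.0000 + 3.5912) = (9.8668, 3.5912)
link 1: phi[1] = 20 + 10 = 30 deg
  cos(30 deg) = 0.8660, sin(30 deg) = 0.5000
  joint[2] = (9.8668, 3.5912) + 3.7 * (0.8660, 0.5000) = (9.8668 + 3.2043, 3.5912 + 1.8500) = (13.0711, 5.4412)
link 2: phi[2] = 20 + 10 + -45 = -15 deg
  cos(-15 deg) = 0.9659, sin(-15 deg) = -0.2588
  joint[3] = (13.0711, 5.4412) + 9.6 * (0.9659, -0.2588) = (13.0711 + 9.2729, 5.4412 + -2.4847) = (22.3440, 2.9565)
End effector: (22.3440, 2.9565)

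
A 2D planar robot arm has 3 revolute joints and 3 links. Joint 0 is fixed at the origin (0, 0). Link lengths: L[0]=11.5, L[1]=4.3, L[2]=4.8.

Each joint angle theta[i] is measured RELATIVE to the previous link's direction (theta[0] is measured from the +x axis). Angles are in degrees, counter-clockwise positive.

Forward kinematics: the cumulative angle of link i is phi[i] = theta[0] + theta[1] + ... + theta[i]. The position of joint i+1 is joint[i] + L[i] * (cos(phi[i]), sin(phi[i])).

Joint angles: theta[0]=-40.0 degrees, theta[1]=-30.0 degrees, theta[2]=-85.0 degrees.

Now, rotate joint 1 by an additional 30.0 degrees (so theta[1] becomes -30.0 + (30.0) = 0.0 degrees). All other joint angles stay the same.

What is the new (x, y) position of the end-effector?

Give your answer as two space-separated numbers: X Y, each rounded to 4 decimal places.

Answer: 9.3503 -14.0880

Derivation:
joint[0] = (0.0000, 0.0000)  (base)
link 0: phi[0] = -40 = -40 deg
  cos(-40 deg) = 0.7660, sin(-40 deg) = -0.6428
  joint[1] = (0.0000, 0.0000) + 11.5 * (0.7660, -0.6428) = (0.0000 + 8.8095, 0.0000 + -7.3921) = (8.8095, -7.3921)
link 1: phi[1] = -40 + 0 = -40 deg
  cos(-40 deg) = 0.7660, sin(-40 deg) = -0.6428
  joint[2] = (8.8095, -7.3921) + 4.3 * (0.7660, -0.6428) = (8.8095 + 3.2940, -7.3921 + -2.7640) = (12.1035, -10.1560)
link 2: phi[2] = -40 + 0 + -85 = -125 deg
  cos(-125 deg) = -0.5736, sin(-125 deg) = -0.8192
  joint[3] = (12.1035, -10.1560) + 4.8 * (-0.5736, -0.8192) = (12.1035 + -2.7532, -10.1560 + -3.9319) = (9.3503, -14.0880)
End effector: (9.3503, -14.0880)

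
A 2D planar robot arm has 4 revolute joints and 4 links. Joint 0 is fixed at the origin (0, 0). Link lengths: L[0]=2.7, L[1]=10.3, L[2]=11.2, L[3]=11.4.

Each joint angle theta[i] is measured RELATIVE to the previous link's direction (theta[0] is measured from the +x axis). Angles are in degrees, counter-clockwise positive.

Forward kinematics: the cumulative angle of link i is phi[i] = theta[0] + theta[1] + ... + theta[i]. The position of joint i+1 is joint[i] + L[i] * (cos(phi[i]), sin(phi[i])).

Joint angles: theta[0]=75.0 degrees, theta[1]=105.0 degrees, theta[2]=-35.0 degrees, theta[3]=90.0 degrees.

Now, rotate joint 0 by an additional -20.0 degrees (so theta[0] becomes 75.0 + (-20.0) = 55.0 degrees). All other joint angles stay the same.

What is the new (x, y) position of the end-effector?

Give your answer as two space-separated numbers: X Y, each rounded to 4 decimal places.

Answer: -23.8926 8.3702

Derivation:
joint[0] = (0.0000, 0.0000)  (base)
link 0: phi[0] = 55 = 55 deg
  cos(55 deg) = 0.5736, sin(55 deg) = 0.8192
  joint[1] = (0.0000, 0.0000) + 2.7 * (0.5736, 0.8192) = (0.0000 + 1.5487, 0.0000 + 2.2117) = (1.5487, 2.2117)
link 1: phi[1] = 55 + 105 = 160 deg
  cos(160 deg) = -0.9397, sin(160 deg) = 0.3420
  joint[2] = (1.5487, 2.2117) + 10.3 * (-0.9397, 0.3420) = (1.5487 + -9.6788, 2.2117 + 3.5228) = (-8.1302, 5.7345)
link 2: phi[2] = 55 + 105 + -35 = 125 deg
  cos(125 deg) = -0.5736, sin(125 deg) = 0.8192
  joint[3] = (-8.1302, 5.7345) + 11.2 * (-0.5736, 0.8192) = (-8.1302 + -6.4241, 5.7345 + 9.1745) = (-14.5542, 14.9090)
link 3: phi[3] = 55 + 105 + -35 + 90 = 215 deg
  cos(215 deg) = -0.8192, sin(215 deg) = -0.5736
  joint[4] = (-14.5542, 14.9090) + 11.4 * (-0.8192, -0.5736) = (-14.5542 + -9.3383, 14.9090 + -6.5388) = (-23.8926, 8.3702)
End effector: (-23.8926, 8.3702)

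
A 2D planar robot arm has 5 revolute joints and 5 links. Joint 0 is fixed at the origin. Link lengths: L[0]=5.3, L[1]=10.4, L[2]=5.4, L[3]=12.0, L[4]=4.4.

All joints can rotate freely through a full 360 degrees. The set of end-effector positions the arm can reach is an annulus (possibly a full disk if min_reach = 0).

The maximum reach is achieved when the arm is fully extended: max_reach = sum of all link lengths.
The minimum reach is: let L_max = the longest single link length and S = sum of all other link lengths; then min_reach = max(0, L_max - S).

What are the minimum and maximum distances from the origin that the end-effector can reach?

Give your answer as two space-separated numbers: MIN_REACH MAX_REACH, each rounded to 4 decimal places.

Answer: 0.0000 37.5000

Derivation:
Link lengths: [5.3, 10.4, 5.4, 12.0, 4.4]
max_reach = 5.3 + 10.4 + 5.4 + 12 + 4.4 = 37.5
L_max = max([5.3, 10.4, 5.4, 12.0, 4.4]) = 12
S (sum of others) = 37.5 - 12 = 25.5
min_reach = max(0, 12 - 25.5) = max(0, -13.5) = 0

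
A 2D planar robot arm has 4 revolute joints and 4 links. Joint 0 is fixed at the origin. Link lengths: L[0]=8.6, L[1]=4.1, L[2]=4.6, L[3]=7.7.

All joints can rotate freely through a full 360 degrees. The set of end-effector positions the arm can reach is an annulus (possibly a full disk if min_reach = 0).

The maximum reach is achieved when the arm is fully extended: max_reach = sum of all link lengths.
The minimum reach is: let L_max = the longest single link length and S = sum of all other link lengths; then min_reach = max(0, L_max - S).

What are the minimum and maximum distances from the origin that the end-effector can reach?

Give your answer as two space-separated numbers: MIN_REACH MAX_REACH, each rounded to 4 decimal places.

Answer: 0.0000 25.0000

Derivation:
Link lengths: [8.6, 4.1, 4.6, 7.7]
max_reach = 8.6 + 4.1 + 4.6 + 7.7 = 25
L_max = max([8.6, 4.1, 4.6, 7.7]) = 8.6
S (sum of others) = 25 - 8.6 = 16.4
min_reach = max(0, 8.6 - 16.4) = max(0, -7.8) = 0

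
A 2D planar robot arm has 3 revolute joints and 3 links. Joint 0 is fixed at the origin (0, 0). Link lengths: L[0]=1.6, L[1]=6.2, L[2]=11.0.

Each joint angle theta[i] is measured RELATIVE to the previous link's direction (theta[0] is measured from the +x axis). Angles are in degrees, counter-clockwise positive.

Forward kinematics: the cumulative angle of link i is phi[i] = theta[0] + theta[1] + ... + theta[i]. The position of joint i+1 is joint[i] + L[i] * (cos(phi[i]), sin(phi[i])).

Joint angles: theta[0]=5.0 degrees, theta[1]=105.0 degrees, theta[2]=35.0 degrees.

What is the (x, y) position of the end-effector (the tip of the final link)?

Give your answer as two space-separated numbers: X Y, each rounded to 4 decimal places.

joint[0] = (0.0000, 0.0000)  (base)
link 0: phi[0] = 5 = 5 deg
  cos(5 deg) = 0.9962, sin(5 deg) = 0.0872
  joint[1] = (0.0000, 0.0000) + 1.6 * (0.9962, 0.0872) = (0.0000 + 1.5939, 0.0000 + 0.1394) = (1.5939, 0.1394)
link 1: phi[1] = 5 + 105 = 110 deg
  cos(110 deg) = -0.3420, sin(110 deg) = 0.9397
  joint[2] = (1.5939, 0.1394) + 6.2 * (-0.3420, 0.9397) = (1.5939 + -2.1205, 0.1394 + 5.8261) = (-0.5266, 5.9655)
link 2: phi[2] = 5 + 105 + 35 = 145 deg
  cos(145 deg) = -0.8192, sin(145 deg) = 0.5736
  joint[3] = (-0.5266, 5.9655) + 11 * (-0.8192, 0.5736) = (-0.5266 + -9.0107, 5.9655 + 6.3093) = (-9.5373, 12.2749)
End effector: (-9.5373, 12.2749)

Answer: -9.5373 12.2749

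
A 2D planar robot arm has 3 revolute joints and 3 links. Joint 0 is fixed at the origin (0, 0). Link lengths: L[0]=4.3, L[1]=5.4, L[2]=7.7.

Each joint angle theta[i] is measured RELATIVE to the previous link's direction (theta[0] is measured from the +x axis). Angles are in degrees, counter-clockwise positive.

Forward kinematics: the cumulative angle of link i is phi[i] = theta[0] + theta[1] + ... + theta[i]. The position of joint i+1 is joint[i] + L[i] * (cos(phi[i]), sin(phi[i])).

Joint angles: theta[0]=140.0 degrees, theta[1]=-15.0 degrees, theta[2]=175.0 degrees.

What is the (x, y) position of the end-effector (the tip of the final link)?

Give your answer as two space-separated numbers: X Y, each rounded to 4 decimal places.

Answer: -2.5413 0.5190

Derivation:
joint[0] = (0.0000, 0.0000)  (base)
link 0: phi[0] = 140 = 140 deg
  cos(140 deg) = -0.7660, sin(140 deg) = 0.6428
  joint[1] = (0.0000, 0.0000) + 4.3 * (-0.7660, 0.6428) = (0.0000 + -3.2940, 0.0000 + 2.7640) = (-3.2940, 2.7640)
link 1: phi[1] = 140 + -15 = 125 deg
  cos(125 deg) = -0.5736, sin(125 deg) = 0.8192
  joint[2] = (-3.2940, 2.7640) + 5.4 * (-0.5736, 0.8192) = (-3.2940 + -3.0973, 2.7640 + 4.4234) = (-6.3913, 7.1874)
link 2: phi[2] = 140 + -15 + 175 = 300 deg
  cos(300 deg) = 0.5000, sin(300 deg) = -0.8660
  joint[3] = (-6.3913, 7.1874) + 7.7 * (0.5000, -0.8660) = (-6.3913 + 3.8500, 7.1874 + -6.6684) = (-2.5413, 0.5190)
End effector: (-2.5413, 0.5190)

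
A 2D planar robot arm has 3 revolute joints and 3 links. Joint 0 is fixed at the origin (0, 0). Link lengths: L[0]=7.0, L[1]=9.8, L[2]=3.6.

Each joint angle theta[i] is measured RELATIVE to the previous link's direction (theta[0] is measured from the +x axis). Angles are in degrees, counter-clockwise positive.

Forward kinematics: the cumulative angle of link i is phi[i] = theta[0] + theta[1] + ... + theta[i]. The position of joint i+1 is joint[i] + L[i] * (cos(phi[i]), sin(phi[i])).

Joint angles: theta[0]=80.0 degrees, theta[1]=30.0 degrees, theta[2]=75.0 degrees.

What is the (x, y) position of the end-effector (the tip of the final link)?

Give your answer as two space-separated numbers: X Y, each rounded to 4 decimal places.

joint[0] = (0.0000, 0.0000)  (base)
link 0: phi[0] = 80 = 80 deg
  cos(80 deg) = 0.1736, sin(80 deg) = 0.9848
  joint[1] = (0.0000, 0.0000) + 7 * (0.1736, 0.9848) = (0.0000 + 1.2155, 0.0000 + 6.8937) = (1.2155, 6.8937)
link 1: phi[1] = 80 + 30 = 110 deg
  cos(110 deg) = -0.3420, sin(110 deg) = 0.9397
  joint[2] = (1.2155, 6.8937) + 9.8 * (-0.3420, 0.9397) = (1.2155 + -3.3518, 6.8937 + 9.2090) = (-2.1363, 16.1026)
link 2: phi[2] = 80 + 30 + 75 = 185 deg
  cos(185 deg) = -0.9962, sin(185 deg) = -0.0872
  joint[3] = (-2.1363, 16.1026) + 3.6 * (-0.9962, -0.0872) = (-2.1363 + -3.5863, 16.1026 + -0.3138) = (-5.7226, 15.7889)
End effector: (-5.7226, 15.7889)

Answer: -5.7226 15.7889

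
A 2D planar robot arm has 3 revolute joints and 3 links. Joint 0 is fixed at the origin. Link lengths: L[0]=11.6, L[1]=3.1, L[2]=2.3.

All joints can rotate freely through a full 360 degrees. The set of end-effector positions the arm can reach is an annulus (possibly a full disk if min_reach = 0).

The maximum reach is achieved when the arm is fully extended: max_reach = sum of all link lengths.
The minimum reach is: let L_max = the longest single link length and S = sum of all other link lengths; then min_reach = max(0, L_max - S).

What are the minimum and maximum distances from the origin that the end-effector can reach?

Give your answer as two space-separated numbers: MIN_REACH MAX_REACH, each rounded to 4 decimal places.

Link lengths: [11.6, 3.1, 2.3]
max_reach = 11.6 + 3.1 + 2.3 = 17
L_max = max([11.6, 3.1, 2.3]) = 11.6
S (sum of others) = 17 - 11.6 = 5.4
min_reach = max(0, 11.6 - 5.4) = max(0, 6.2) = 6.2

Answer: 6.2000 17.0000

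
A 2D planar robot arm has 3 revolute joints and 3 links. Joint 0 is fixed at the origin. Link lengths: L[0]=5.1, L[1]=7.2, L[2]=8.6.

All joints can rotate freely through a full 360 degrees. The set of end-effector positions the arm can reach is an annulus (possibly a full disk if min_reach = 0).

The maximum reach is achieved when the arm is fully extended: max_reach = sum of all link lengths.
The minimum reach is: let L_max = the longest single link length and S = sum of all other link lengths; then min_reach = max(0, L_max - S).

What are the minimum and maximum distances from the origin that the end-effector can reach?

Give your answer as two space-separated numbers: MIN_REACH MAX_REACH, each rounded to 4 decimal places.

Answer: 0.0000 20.9000

Derivation:
Link lengths: [5.1, 7.2, 8.6]
max_reach = 5.1 + 7.2 + 8.6 = 20.9
L_max = max([5.1, 7.2, 8.6]) = 8.6
S (sum of others) = 20.9 - 8.6 = 12.3
min_reach = max(0, 8.6 - 12.3) = max(0, -3.7) = 0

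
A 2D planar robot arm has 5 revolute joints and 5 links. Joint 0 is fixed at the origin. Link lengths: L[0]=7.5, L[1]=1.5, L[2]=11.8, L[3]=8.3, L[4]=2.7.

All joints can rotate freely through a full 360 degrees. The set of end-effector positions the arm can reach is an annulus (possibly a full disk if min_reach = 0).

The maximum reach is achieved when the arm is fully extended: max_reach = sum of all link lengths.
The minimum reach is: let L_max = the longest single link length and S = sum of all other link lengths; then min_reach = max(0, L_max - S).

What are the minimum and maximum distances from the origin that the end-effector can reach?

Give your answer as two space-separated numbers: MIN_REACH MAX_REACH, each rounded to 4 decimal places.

Answer: 0.0000 31.8000

Derivation:
Link lengths: [7.5, 1.5, 11.8, 8.3, 2.7]
max_reach = 7.5 + 1.5 + 11.8 + 8.3 + 2.7 = 31.8
L_max = max([7.5, 1.5, 11.8, 8.3, 2.7]) = 11.8
S (sum of others) = 31.8 - 11.8 = 20
min_reach = max(0, 11.8 - 20) = max(0, -8.2) = 0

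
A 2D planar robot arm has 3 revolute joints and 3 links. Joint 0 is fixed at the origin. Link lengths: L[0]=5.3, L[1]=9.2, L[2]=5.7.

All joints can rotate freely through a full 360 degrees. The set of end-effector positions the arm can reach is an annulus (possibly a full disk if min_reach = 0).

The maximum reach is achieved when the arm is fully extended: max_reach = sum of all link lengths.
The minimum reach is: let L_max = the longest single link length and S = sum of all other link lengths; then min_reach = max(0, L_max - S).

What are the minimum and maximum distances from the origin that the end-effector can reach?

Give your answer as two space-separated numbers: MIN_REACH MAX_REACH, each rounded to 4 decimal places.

Link lengths: [5.3, 9.2, 5.7]
max_reach = 5.3 + 9.2 + 5.7 = 20.2
L_max = max([5.3, 9.2, 5.7]) = 9.2
S (sum of others) = 20.2 - 9.2 = 11
min_reach = max(0, 9.2 - 11) = max(0, -1.8) = 0

Answer: 0.0000 20.2000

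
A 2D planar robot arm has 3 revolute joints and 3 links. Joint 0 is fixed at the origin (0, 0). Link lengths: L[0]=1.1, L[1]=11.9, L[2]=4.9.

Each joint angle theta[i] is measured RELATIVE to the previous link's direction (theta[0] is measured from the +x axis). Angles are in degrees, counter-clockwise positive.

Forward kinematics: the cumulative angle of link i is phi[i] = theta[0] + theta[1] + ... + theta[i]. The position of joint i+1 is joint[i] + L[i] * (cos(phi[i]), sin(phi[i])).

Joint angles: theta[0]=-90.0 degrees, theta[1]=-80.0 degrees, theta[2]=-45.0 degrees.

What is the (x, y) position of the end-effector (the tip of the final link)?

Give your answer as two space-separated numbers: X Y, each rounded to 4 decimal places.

joint[0] = (0.0000, 0.0000)  (base)
link 0: phi[0] = -90 = -90 deg
  cos(-90 deg) = 0.0000, sin(-90 deg) = -1.0000
  joint[1] = (0.0000, 0.0000) + 1.1 * (0.0000, -1.0000) = (0.0000 + 0.0000, 0.0000 + -1.1000) = (0.0000, -1.1000)
link 1: phi[1] = -90 + -80 = -170 deg
  cos(-170 deg) = -0.9848, sin(-170 deg) = -0.1736
  joint[2] = (0.0000, -1.1000) + 11.9 * (-0.9848, -0.1736) = (0.0000 + -11.7192, -1.1000 + -2.0664) = (-11.7192, -3.1664)
link 2: phi[2] = -90 + -80 + -45 = -215 deg
  cos(-215 deg) = -0.8192, sin(-215 deg) = 0.5736
  joint[3] = (-11.7192, -3.1664) + 4.9 * (-0.8192, 0.5736) = (-11.7192 + -4.0138, -3.1664 + 2.8105) = (-15.7331, -0.3559)
End effector: (-15.7331, -0.3559)

Answer: -15.7331 -0.3559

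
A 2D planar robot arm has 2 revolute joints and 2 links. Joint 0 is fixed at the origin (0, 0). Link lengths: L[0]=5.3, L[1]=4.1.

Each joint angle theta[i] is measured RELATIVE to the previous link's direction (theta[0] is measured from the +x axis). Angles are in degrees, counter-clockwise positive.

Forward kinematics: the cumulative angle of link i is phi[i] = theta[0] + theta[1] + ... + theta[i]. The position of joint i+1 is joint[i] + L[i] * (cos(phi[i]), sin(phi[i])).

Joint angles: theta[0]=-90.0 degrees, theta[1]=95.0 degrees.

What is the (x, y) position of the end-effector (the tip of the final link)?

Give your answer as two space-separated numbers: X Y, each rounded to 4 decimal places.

joint[0] = (0.0000, 0.0000)  (base)
link 0: phi[0] = -90 = -90 deg
  cos(-90 deg) = 0.0000, sin(-90 deg) = -1.0000
  joint[1] = (0.0000, 0.0000) + 5.3 * (0.0000, -1.0000) = (0.0000 + 0.0000, 0.0000 + -5.3000) = (0.0000, -5.3000)
link 1: phi[1] = -90 + 95 = 5 deg
  cos(5 deg) = 0.9962, sin(5 deg) = 0.0872
  joint[2] = (0.0000, -5.3000) + 4.1 * (0.9962, 0.0872) = (0.0000 + 4.0844, -5.3000 + 0.3573) = (4.0844, -4.9427)
End effector: (4.0844, -4.9427)

Answer: 4.0844 -4.9427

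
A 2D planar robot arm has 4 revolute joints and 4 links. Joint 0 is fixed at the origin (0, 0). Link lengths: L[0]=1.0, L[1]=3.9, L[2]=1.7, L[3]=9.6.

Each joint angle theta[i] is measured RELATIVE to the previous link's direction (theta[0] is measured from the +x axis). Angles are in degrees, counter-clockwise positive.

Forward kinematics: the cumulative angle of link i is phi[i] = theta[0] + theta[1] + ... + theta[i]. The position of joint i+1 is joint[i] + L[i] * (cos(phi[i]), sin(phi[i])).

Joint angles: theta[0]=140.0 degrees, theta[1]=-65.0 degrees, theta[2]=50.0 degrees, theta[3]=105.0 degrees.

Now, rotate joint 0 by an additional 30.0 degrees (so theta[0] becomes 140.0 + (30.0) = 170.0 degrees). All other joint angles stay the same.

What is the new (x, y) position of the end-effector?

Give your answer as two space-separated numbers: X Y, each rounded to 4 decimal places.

Answer: -5.2019 -4.7949

Derivation:
joint[0] = (0.0000, 0.0000)  (base)
link 0: phi[0] = 170 = 170 deg
  cos(170 deg) = -0.9848, sin(170 deg) = 0.1736
  joint[1] = (0.0000, 0.0000) + 1 * (-0.9848, 0.1736) = (0.0000 + -0.9848, 0.0000 + 0.1736) = (-0.9848, 0.1736)
link 1: phi[1] = 170 + -65 = 105 deg
  cos(105 deg) = -0.2588, sin(105 deg) = 0.9659
  joint[2] = (-0.9848, 0.1736) + 3.9 * (-0.2588, 0.9659) = (-0.9848 + -1.0094, 0.1736 + 3.7671) = (-1.9942, 3.9408)
link 2: phi[2] = 170 + -65 + 50 = 155 deg
  cos(155 deg) = -0.9063, sin(155 deg) = 0.4226
  joint[3] = (-1.9942, 3.9408) + 1.7 * (-0.9063, 0.4226) = (-1.9942 + -1.5407, 3.9408 + 0.7185) = (-3.5349, 4.6592)
link 3: phi[3] = 170 + -65 + 50 + 105 = 260 deg
  cos(260 deg) = -0.1736, sin(260 deg) = -0.9848
  joint[4] = (-3.5349, 4.6592) + 9.6 * (-0.1736, -0.9848) = (-3.5349 + -1.6670, 4.6592 + -9.4542) = (-5.2019, -4.7949)
End effector: (-5.2019, -4.7949)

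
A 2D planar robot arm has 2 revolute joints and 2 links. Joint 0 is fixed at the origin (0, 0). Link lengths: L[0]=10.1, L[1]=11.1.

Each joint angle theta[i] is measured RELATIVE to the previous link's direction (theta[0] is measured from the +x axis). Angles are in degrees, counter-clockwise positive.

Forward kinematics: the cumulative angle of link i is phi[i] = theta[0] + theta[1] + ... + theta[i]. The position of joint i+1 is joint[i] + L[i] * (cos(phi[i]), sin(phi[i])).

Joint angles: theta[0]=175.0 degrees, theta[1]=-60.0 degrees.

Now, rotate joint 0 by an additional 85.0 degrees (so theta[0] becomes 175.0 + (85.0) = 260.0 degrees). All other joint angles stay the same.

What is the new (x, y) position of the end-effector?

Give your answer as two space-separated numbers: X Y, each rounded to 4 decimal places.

joint[0] = (0.0000, 0.0000)  (base)
link 0: phi[0] = 260 = 260 deg
  cos(260 deg) = -0.1736, sin(260 deg) = -0.9848
  joint[1] = (0.0000, 0.0000) + 10.1 * (-0.1736, -0.9848) = (0.0000 + -1.7538, 0.0000 + -9.9466) = (-1.7538, -9.9466)
link 1: phi[1] = 260 + -60 = 200 deg
  cos(200 deg) = -0.9397, sin(200 deg) = -0.3420
  joint[2] = (-1.7538, -9.9466) + 11.1 * (-0.9397, -0.3420) = (-1.7538 + -10.4306, -9.9466 + -3.7964) = (-12.1844, -13.7430)
End effector: (-12.1844, -13.7430)

Answer: -12.1844 -13.7430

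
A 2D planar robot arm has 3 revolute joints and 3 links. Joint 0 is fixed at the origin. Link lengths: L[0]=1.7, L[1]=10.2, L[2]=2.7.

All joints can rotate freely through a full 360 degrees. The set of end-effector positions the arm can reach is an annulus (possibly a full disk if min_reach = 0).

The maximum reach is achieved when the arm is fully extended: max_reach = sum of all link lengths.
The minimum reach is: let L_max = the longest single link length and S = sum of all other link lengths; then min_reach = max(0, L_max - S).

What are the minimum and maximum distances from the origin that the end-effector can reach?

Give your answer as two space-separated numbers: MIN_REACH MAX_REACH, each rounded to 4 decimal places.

Link lengths: [1.7, 10.2, 2.7]
max_reach = 1.7 + 10.2 + 2.7 = 14.6
L_max = max([1.7, 10.2, 2.7]) = 10.2
S (sum of others) = 14.6 - 10.2 = 4.4
min_reach = max(0, 10.2 - 4.4) = max(0, 5.8) = 5.8

Answer: 5.8000 14.6000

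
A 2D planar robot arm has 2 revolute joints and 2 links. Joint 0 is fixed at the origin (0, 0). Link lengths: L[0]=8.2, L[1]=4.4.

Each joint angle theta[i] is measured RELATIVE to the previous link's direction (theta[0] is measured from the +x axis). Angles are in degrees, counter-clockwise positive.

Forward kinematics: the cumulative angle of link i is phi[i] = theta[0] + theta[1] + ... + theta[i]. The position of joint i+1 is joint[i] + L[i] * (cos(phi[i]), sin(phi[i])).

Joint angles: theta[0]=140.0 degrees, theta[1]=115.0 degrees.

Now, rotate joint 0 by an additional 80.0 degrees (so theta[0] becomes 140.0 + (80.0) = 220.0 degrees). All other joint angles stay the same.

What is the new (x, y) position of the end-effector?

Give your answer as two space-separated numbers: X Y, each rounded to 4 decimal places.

joint[0] = (0.0000, 0.0000)  (base)
link 0: phi[0] = 220 = 220 deg
  cos(220 deg) = -0.7660, sin(220 deg) = -0.6428
  joint[1] = (0.0000, 0.0000) + 8.2 * (-0.7660, -0.6428) = (0.0000 + -6.2816, 0.0000 + -5.2709) = (-6.2816, -5.2709)
link 1: phi[1] = 220 + 115 = 335 deg
  cos(335 deg) = 0.9063, sin(335 deg) = -0.4226
  joint[2] = (-6.2816, -5.2709) + 4.4 * (0.9063, -0.4226) = (-6.2816 + 3.9878, -5.2709 + -1.8595) = (-2.2938, -7.1304)
End effector: (-2.2938, -7.1304)

Answer: -2.2938 -7.1304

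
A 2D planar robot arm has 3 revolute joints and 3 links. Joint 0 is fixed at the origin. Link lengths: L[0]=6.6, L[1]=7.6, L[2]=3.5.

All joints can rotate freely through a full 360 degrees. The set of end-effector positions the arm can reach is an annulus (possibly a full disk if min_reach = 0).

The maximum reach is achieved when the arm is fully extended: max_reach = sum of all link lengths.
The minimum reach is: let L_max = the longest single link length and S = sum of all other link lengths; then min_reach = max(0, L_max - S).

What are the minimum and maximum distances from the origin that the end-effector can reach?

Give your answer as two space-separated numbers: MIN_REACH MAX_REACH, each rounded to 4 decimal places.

Link lengths: [6.6, 7.6, 3.5]
max_reach = 6.6 + 7.6 + 3.5 = 17.7
L_max = max([6.6, 7.6, 3.5]) = 7.6
S (sum of others) = 17.7 - 7.6 = 10.1
min_reach = max(0, 7.6 - 10.1) = max(0, -2.5) = 0

Answer: 0.0000 17.7000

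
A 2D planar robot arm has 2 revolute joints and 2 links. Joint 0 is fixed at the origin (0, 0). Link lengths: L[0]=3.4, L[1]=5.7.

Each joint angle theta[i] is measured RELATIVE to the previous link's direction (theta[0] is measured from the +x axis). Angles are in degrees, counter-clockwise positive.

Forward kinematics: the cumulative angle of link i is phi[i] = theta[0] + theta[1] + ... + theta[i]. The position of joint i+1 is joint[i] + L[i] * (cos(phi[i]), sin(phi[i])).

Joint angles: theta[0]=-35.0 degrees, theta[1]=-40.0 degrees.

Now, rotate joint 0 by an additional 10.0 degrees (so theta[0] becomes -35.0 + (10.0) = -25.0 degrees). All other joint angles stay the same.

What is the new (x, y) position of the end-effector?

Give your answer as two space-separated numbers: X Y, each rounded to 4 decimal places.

joint[0] = (0.0000, 0.0000)  (base)
link 0: phi[0] = -25 = -25 deg
  cos(-25 deg) = 0.9063, sin(-25 deg) = -0.4226
  joint[1] = (0.0000, 0.0000) + 3.4 * (0.9063, -0.4226) = (0.0000 + 3.0814, 0.0000 + -1.4369) = (3.0814, -1.4369)
link 1: phi[1] = -25 + -40 = -65 deg
  cos(-65 deg) = 0.4226, sin(-65 deg) = -0.9063
  joint[2] = (3.0814, -1.4369) + 5.7 * (0.4226, -0.9063) = (3.0814 + 2.4089, -1.4369 + -5.1660) = (5.4904, -6.6029)
End effector: (5.4904, -6.6029)

Answer: 5.4904 -6.6029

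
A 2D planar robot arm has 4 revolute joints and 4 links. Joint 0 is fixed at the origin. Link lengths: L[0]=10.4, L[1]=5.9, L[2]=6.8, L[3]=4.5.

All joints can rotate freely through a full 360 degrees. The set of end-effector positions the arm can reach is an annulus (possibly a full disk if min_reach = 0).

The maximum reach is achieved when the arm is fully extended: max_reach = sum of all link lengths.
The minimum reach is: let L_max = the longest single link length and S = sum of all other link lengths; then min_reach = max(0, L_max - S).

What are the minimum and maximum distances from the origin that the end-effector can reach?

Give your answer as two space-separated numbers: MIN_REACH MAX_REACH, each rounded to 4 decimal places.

Link lengths: [10.4, 5.9, 6.8, 4.5]
max_reach = 10.4 + 5.9 + 6.8 + 4.5 = 27.6
L_max = max([10.4, 5.9, 6.8, 4.5]) = 10.4
S (sum of others) = 27.6 - 10.4 = 17.2
min_reach = max(0, 10.4 - 17.2) = max(0, -6.8) = 0

Answer: 0.0000 27.6000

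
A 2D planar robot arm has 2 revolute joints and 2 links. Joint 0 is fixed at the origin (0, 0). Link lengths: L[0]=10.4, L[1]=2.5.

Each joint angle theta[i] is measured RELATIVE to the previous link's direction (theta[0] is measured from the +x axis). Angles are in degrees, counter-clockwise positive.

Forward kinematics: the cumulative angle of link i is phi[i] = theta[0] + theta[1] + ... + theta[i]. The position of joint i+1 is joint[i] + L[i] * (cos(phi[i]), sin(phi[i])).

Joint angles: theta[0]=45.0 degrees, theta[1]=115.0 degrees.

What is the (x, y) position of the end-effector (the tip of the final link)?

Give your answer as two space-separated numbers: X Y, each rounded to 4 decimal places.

joint[0] = (0.0000, 0.0000)  (base)
link 0: phi[0] = 45 = 45 deg
  cos(45 deg) = 0.7071, sin(45 deg) = 0.7071
  joint[1] = (0.0000, 0.0000) + 10.4 * (0.7071, 0.7071) = (0.0000 + 7.3539, 0.0000 + 7.3539) = (7.3539, 7.3539)
link 1: phi[1] = 45 + 115 = 160 deg
  cos(160 deg) = -0.9397, sin(160 deg) = 0.3420
  joint[2] = (7.3539, 7.3539) + 2.5 * (-0.9397, 0.3420) = (7.3539 + -2.3492, 7.3539 + 0.8551) = (5.0047, 8.2090)
End effector: (5.0047, 8.2090)

Answer: 5.0047 8.2090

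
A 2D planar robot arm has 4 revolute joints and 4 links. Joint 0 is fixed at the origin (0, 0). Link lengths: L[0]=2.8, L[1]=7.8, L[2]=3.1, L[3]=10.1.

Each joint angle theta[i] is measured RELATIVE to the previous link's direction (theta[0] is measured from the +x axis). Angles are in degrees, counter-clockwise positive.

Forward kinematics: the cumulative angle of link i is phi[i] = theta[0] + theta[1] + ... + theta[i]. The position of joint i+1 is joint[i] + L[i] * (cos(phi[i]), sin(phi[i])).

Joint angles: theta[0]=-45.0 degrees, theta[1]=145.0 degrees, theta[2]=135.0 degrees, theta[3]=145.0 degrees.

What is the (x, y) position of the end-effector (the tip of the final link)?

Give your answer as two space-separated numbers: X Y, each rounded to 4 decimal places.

Answer: 8.3383 6.6166

Derivation:
joint[0] = (0.0000, 0.0000)  (base)
link 0: phi[0] = -45 = -45 deg
  cos(-45 deg) = 0.7071, sin(-45 deg) = -0.7071
  joint[1] = (0.0000, 0.0000) + 2.8 * (0.7071, -0.7071) = (0.0000 + 1.9799, 0.0000 + -1.9799) = (1.9799, -1.9799)
link 1: phi[1] = -45 + 145 = 100 deg
  cos(100 deg) = -0.1736, sin(100 deg) = 0.9848
  joint[2] = (1.9799, -1.9799) + 7.8 * (-0.1736, 0.9848) = (1.9799 + -1.3545, -1.9799 + 7.6815) = (0.6254, 5.7016)
link 2: phi[2] = -45 + 145 + 135 = 235 deg
  cos(235 deg) = -0.5736, sin(235 deg) = -0.8192
  joint[3] = (0.6254, 5.7016) + 3.1 * (-0.5736, -0.8192) = (0.6254 + -1.7781, 5.7016 + -2.5394) = (-1.1526, 3.1622)
link 3: phi[3] = -45 + 145 + 135 + 145 = 380 deg
  cos(380 deg) = 0.9397, sin(380 deg) = 0.3420
  joint[4] = (-1.1526, 3.1622) + 10.1 * (0.9397, 0.3420) = (-1.1526 + 9.4909, 3.1622 + 3.4544) = (8.3383, 6.6166)
End effector: (8.3383, 6.6166)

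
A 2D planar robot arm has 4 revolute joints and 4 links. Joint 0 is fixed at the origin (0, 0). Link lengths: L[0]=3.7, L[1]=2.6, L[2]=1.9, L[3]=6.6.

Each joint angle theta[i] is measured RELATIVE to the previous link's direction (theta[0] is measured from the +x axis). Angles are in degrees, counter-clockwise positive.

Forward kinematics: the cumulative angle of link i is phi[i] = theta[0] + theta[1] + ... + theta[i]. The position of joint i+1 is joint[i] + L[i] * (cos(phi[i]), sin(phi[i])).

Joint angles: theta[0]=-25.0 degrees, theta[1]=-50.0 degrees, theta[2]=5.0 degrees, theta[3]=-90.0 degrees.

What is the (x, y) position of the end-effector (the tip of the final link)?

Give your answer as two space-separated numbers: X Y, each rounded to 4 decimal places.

Answer: -1.5259 -8.1178

Derivation:
joint[0] = (0.0000, 0.0000)  (base)
link 0: phi[0] = -25 = -25 deg
  cos(-25 deg) = 0.9063, sin(-25 deg) = -0.4226
  joint[1] = (0.0000, 0.0000) + 3.7 * (0.9063, -0.4226) = (0.0000 + 3.3533, 0.0000 + -1.5637) = (3.3533, -1.5637)
link 1: phi[1] = -25 + -50 = -75 deg
  cos(-75 deg) = 0.2588, sin(-75 deg) = -0.9659
  joint[2] = (3.3533, -1.5637) + 2.6 * (0.2588, -0.9659) = (3.3533 + 0.6729, -1.5637 + -2.5114) = (4.0263, -4.0751)
link 2: phi[2] = -25 + -50 + 5 = -70 deg
  cos(-70 deg) = 0.3420, sin(-70 deg) = -0.9397
  joint[3] = (4.0263, -4.0751) + 1.9 * (0.3420, -0.9397) = (4.0263 + 0.6498, -4.0751 + -1.7854) = (4.6761, -5.8605)
link 3: phi[3] = -25 + -50 + 5 + -90 = -160 deg
  cos(-160 deg) = -0.9397, sin(-160 deg) = -0.3420
  joint[4] = (4.6761, -5.8605) + 6.6 * (-0.9397, -0.3420) = (4.6761 + -6.2020, -5.8605 + -2.2573) = (-1.5259, -8.1178)
End effector: (-1.5259, -8.1178)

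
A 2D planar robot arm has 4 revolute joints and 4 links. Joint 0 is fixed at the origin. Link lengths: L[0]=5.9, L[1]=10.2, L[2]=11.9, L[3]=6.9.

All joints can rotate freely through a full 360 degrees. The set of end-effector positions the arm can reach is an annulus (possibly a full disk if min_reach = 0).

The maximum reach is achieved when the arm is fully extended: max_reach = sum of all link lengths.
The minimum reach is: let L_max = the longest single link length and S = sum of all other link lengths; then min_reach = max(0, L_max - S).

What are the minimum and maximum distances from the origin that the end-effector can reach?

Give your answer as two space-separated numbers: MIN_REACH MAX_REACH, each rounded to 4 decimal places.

Answer: 0.0000 34.9000

Derivation:
Link lengths: [5.9, 10.2, 11.9, 6.9]
max_reach = 5.9 + 10.2 + 11.9 + 6.9 = 34.9
L_max = max([5.9, 10.2, 11.9, 6.9]) = 11.9
S (sum of others) = 34.9 - 11.9 = 23
min_reach = max(0, 11.9 - 23) = max(0, -11.1) = 0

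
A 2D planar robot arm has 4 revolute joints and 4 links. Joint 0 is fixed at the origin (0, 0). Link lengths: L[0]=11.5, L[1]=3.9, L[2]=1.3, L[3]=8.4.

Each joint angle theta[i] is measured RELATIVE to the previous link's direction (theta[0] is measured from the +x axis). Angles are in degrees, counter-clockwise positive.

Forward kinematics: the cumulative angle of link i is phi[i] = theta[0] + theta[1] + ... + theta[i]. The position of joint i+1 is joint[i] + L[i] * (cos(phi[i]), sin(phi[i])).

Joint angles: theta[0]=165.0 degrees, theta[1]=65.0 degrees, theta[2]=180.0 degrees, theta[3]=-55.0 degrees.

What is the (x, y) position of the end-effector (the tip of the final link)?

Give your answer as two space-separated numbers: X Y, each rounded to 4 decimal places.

Answer: -4.4114 0.2526

Derivation:
joint[0] = (0.0000, 0.0000)  (base)
link 0: phi[0] = 165 = 165 deg
  cos(165 deg) = -0.9659, sin(165 deg) = 0.2588
  joint[1] = (0.0000, 0.0000) + 11.5 * (-0.9659, 0.2588) = (0.0000 + -11.1081, 0.0000 + 2.9764) = (-11.1081, 2.9764)
link 1: phi[1] = 165 + 65 = 230 deg
  cos(230 deg) = -0.6428, sin(230 deg) = -0.7660
  joint[2] = (-11.1081, 2.9764) + 3.9 * (-0.6428, -0.7660) = (-11.1081 + -2.5069, 2.9764 + -2.9876) = (-13.6150, -0.0112)
link 2: phi[2] = 165 + 65 + 180 = 410 deg
  cos(410 deg) = 0.6428, sin(410 deg) = 0.7660
  joint[3] = (-13.6150, -0.0112) + 1.3 * (0.6428, 0.7660) = (-13.6150 + 0.8356, -0.0112 + 0.9959) = (-12.7794, 0.9847)
link 3: phi[3] = 165 + 65 + 180 + -55 = 355 deg
  cos(355 deg) = 0.9962, sin(355 deg) = -0.0872
  joint[4] = (-12.7794, 0.9847) + 8.4 * (0.9962, -0.0872) = (-12.7794 + 8.3680, 0.9847 + -0.7321) = (-4.4114, 0.2526)
End effector: (-4.4114, 0.2526)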